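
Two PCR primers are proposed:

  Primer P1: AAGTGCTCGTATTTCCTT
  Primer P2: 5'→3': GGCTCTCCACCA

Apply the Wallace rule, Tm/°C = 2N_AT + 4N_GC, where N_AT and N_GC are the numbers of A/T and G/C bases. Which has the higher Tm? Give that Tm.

Primer P1: A+T=11, G+C=7 → Tm = 2(11)+4(7) = 50°C
Primer P2: A+T=4, G+C=8 → Tm = 2(4)+4(8) = 40°C
50°C vs 40°C → primer P1 is higher.

Primer P1, 50°C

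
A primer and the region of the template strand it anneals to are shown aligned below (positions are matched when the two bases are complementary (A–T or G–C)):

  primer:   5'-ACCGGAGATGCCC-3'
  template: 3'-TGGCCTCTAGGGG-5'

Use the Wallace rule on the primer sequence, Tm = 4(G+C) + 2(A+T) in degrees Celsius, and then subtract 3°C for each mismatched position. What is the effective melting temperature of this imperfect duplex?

Primer base counts: A=3, T=1, G=4, C=5 → A+T=4, G+C=9
Perfect-match Tm = 2(4) + 4(9) = 8 + 36 = 44°C
Mismatches (positions where the bases are not complementary): 1 (at position 10)
Effective Tm = 44 − 1×3 = 44 − 3 = 41°C

41°C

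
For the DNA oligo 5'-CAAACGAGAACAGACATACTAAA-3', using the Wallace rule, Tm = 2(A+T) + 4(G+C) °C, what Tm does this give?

A=13, G=3, T=2, C=5
A+T = 15, G+C = 8
Tm = 2×15 + 4×8 = 62°C

62°C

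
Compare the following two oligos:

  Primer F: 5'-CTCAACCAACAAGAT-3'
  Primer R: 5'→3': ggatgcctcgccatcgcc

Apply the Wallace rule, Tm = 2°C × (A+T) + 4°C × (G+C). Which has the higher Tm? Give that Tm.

Primer F: A+T=9, G+C=6 → Tm = 2(9)+4(6) = 42°C
Primer R: A+T=5, G+C=13 → Tm = 2(5)+4(13) = 62°C
42°C vs 62°C → primer R is higher.

Primer R, 62°C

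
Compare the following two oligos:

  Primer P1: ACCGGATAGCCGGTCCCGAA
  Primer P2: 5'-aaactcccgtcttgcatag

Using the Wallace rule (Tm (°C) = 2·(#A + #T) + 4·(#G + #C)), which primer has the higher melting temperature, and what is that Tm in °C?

Primer P1: A+T=7, G+C=13 → Tm = 2(7)+4(13) = 66°C
Primer P2: A+T=10, G+C=9 → Tm = 2(10)+4(9) = 56°C
66°C vs 56°C → primer P1 is higher.

Primer P1, 66°C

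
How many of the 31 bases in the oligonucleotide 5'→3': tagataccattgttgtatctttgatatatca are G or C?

8

Base counts: G=4, C=4, A=9, T=14
Total G or C: 4 + 4 = 8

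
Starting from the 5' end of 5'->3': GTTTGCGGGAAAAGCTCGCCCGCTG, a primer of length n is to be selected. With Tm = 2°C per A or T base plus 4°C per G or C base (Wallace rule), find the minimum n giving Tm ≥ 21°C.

First 6 bases: GTTTGC → Tm = 18°C (< 21°C)
First 7 bases: GTTTGCG → Tm = 22°C (≥ 21°C)
Each additional base adds 2°C (A/T) or 4°C (G/C), so Tm is non-decreasing in n; n = 7 is the first length to reach 21°C.

n = 7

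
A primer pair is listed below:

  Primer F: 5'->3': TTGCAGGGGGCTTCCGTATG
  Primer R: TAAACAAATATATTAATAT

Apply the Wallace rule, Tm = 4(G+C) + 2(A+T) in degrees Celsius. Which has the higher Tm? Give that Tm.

Primer F, 64°C

Primer F: A+T=8, G+C=12 → Tm = 2(8)+4(12) = 64°C
Primer R: A+T=18, G+C=1 → Tm = 2(18)+4(1) = 40°C
64°C vs 40°C → primer F is higher.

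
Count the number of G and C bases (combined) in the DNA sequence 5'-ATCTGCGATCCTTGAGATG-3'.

9

G=5, A=4, T=6, C=4
G+C = 5 + 4 = 9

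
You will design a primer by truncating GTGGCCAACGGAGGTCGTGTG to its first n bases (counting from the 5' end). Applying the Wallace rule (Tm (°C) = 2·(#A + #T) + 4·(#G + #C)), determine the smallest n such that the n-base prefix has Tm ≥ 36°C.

First 10 bases: GTGGCCAACG → Tm = 34°C (< 36°C)
First 11 bases: GTGGCCAACGG → Tm = 38°C (≥ 36°C)
Each additional base adds 2°C (A/T) or 4°C (G/C), so Tm is non-decreasing in n; n = 11 is the first length to reach 36°C.

n = 11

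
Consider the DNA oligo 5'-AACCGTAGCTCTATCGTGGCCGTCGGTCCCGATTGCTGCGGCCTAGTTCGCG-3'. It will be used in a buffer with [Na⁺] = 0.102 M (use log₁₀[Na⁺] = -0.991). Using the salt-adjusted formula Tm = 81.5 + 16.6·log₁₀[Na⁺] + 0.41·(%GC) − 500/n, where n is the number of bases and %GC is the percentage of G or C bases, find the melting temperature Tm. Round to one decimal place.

Length n = 52. A=6, G=16, C=17, T=13
G+C = 33, so %GC = 33/52 × 100 = 63.462%
Salt term: 16.6 × (-0.991) = -16.451
GC term: 0.41 × 63.462 = 26.019; length term: −500/52 = −9.615
Tm = 81.5 + (-16.451) + 26.019 − 9.615 = 81.453 → 81.5°C

81.5°C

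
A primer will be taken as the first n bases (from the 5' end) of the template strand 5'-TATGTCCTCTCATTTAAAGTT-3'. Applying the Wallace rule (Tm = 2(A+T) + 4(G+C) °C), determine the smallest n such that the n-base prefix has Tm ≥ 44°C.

First 16 bases: TATGTCCTCTCATTTA → Tm = 42°C (< 44°C)
First 17 bases: TATGTCCTCTCATTTAA → Tm = 44°C (≥ 44°C)
Each additional base adds 2°C (A/T) or 4°C (G/C), so Tm is non-decreasing in n; n = 17 is the first length to reach 44°C.

n = 17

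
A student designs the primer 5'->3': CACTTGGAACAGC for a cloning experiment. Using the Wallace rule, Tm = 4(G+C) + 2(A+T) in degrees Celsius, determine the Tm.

Counting bases: A=4, G=3, C=4, T=2
A+T = 6, G+C = 7
Tm = 2×6 + 4×7 = 40°C

40°C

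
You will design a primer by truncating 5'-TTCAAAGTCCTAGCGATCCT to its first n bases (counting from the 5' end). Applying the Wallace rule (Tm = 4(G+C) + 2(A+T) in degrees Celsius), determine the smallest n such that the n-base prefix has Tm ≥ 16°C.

n = 7

First 6 bases: TTCAAA → Tm = 14°C (< 16°C)
First 7 bases: TTCAAAG → Tm = 18°C (≥ 16°C)
Each additional base adds 2°C (A/T) or 4°C (G/C), so Tm is non-decreasing in n; n = 7 is the first length to reach 16°C.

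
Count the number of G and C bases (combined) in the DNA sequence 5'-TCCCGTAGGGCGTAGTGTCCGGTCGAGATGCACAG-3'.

22

Counting bases: G=13, C=9, T=7, A=6
G+C = 13 + 9 = 22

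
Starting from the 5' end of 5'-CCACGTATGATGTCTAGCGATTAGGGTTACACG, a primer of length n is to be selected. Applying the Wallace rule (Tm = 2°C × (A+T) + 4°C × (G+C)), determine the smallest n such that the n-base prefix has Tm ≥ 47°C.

n = 17

First 16 bases: CCACGTATGATGTCTA → Tm = 46°C (< 47°C)
First 17 bases: CCACGTATGATGTCTAG → Tm = 50°C (≥ 47°C)
Each additional base adds 2°C (A/T) or 4°C (G/C), so Tm is non-decreasing in n; n = 17 is the first length to reach 47°C.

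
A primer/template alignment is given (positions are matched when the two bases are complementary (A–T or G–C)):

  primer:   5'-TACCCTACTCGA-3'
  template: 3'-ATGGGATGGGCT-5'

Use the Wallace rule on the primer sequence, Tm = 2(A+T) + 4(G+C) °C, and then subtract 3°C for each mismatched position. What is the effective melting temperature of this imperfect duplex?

Primer base counts: A=3, T=3, G=1, C=5 → A+T=6, G+C=6
Perfect-match Tm = 2(6) + 4(6) = 12 + 24 = 36°C
Mismatches (positions where the bases are not complementary): 1 (at position 9)
Effective Tm = 36 − 1×3 = 36 − 3 = 33°C

33°C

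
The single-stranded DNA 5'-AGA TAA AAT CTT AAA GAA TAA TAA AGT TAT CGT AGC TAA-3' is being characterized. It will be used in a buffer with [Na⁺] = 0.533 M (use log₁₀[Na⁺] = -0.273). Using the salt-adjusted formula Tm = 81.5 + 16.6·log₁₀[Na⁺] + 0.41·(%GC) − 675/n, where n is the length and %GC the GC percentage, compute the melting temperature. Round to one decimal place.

Length n = 39. C=3, G=5, A=20, T=11
G+C = 8, so %GC = 8/39 × 100 = 20.513%
Salt term: 16.6 × (-0.273) = -4.532
GC term: 0.41 × 20.513 = 8.41; length term: −675/39 = −17.308
Tm = 81.5 + (-4.532) + 8.41 − 17.308 = 68.07 → 68.1°C

68.1°C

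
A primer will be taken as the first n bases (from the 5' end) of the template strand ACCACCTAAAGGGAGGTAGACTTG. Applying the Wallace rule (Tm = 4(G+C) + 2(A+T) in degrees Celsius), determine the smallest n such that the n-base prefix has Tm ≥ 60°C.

n = 20

First 19 bases: ACCACCTAAAGGGAGGTAG → Tm = 58°C (< 60°C)
First 20 bases: ACCACCTAAAGGGAGGTAGA → Tm = 60°C (≥ 60°C)
Since every base adds ≥2°C, Tm only increases with n, so the threshold is first crossed at n = 20.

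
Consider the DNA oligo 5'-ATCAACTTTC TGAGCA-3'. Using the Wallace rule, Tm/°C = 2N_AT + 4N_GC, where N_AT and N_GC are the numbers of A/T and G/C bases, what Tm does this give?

G=2, T=5, C=4, A=5
A+T = 10, G+C = 6
Tm = 4·6 + 2·10 = 24 + 20 = 44°C

44°C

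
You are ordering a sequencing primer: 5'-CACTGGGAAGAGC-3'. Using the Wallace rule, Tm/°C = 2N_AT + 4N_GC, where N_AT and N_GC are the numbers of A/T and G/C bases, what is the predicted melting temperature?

42°C

Counting bases: C=3, A=4, G=5, T=1
A+T = 5, G+C = 8
Tm = 2(5) + 4(8) = 10 + 32 = 42°C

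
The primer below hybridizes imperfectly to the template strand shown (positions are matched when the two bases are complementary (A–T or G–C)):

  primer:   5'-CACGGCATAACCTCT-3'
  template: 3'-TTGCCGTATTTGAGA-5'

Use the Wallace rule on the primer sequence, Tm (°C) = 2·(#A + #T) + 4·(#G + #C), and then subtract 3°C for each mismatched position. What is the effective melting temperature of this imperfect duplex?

40°C

Primer base counts: A=4, T=3, G=2, C=6 → A+T=7, G+C=8
Perfect-match Tm = 2(7) + 4(8) = 14 + 32 = 46°C
Mismatches (positions where the bases are not complementary): 2 (at positions 1, 11)
Effective Tm = 46 − 2×3 = 46 − 6 = 40°C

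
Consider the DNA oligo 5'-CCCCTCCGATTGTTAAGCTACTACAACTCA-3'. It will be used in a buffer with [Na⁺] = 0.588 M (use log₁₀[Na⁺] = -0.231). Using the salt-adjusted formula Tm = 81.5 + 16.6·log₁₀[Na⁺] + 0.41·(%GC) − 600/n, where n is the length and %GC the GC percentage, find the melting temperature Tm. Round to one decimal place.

76.8°C

Length n = 30. Counting bases: A=8, T=8, G=3, C=11
G+C = 14, so %GC = 14/30 × 100 = 46.667%
Salt term: 16.6 × (-0.231) = -3.835
GC term: 0.41 × 46.667 = 19.133; length term: −600/30 = −20
Tm = 81.5 + (-3.835) + 19.133 − 20 = 76.798 → 76.8°C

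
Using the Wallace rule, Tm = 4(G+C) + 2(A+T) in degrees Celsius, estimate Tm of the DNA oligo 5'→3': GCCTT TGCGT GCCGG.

T=4, G=6, C=5, A=0
So N_AT = 4 and N_GC = 11.
Tm = 4·11 + 2·4 = 44 + 8 = 52°C

52°C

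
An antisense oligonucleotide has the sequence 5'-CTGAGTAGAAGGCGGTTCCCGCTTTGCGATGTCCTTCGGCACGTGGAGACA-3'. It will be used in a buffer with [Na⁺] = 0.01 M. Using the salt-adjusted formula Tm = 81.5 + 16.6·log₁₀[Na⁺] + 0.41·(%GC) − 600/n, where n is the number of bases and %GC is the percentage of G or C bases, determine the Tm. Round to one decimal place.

60.7°C

Length n = 51. A=9, C=13, G=17, T=12
G+C = 30, so %GC = 30/51 × 100 = 58.824%
Salt term: 16.6 × (-2) = -33.2
GC term: 0.41 × 58.824 = 24.118; length term: −600/51 = −11.765
Tm = 81.5 + (-33.2) + 24.118 − 11.765 = 60.653 → 60.7°C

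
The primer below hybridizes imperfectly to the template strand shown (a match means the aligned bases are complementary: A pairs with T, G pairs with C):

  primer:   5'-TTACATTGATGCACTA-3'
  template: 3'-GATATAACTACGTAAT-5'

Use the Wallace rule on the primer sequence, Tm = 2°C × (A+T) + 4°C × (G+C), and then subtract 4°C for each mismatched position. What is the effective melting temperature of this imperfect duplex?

Primer base counts: A=5, T=6, G=2, C=3 → A+T=11, G+C=5
Perfect-match Tm = 2(11) + 4(5) = 22 + 20 = 42°C
Mismatches (positions where the bases are not complementary): 3 (at positions 1, 4, 14)
Effective Tm = 42 − 3×4 = 42 − 12 = 30°C

30°C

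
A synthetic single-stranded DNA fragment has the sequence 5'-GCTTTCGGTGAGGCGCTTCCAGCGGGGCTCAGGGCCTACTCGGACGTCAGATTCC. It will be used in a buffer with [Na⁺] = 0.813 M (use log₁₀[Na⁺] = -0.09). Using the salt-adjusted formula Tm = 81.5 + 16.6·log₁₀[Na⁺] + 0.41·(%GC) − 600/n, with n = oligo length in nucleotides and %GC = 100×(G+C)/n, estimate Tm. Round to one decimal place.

95.9°C

Length n = 55. Base counts: T=12, G=19, C=17, A=7
G+C = 36, so %GC = 36/55 × 100 = 65.455%
Salt term: 16.6 × (-0.09) = -1.494
GC term: 0.41 × 65.455 = 26.837; length term: −600/55 = −10.909
Tm = 81.5 + (-1.494) + 26.837 − 10.909 = 95.934 → 95.9°C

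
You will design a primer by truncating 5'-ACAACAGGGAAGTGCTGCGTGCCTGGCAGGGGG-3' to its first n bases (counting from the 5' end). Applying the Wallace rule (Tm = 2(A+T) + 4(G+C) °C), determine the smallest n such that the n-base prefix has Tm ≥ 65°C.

n = 21

First 20 bases: ACAACAGGGAAGTGCTGCGT → Tm = 62°C (< 65°C)
First 21 bases: ACAACAGGGAAGTGCTGCGTG → Tm = 66°C (≥ 65°C)
Since every base adds ≥2°C, Tm only increases with n, so the threshold is first crossed at n = 21.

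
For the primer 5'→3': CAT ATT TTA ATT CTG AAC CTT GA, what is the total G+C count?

A=7, C=4, T=10, G=2
Total G or C: 2 + 4 = 6

6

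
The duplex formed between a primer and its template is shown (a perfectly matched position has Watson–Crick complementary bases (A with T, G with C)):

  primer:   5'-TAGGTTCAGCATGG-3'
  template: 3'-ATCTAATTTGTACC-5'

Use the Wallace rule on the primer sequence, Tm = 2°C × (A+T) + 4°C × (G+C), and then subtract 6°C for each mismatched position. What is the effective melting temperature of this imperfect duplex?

24°C

Primer base counts: A=3, T=4, G=5, C=2 → A+T=7, G+C=7
Perfect-match Tm = 2(7) + 4(7) = 14 + 28 = 42°C
Mismatches (positions where the bases are not complementary): 3 (at positions 4, 7, 9)
Effective Tm = 42 − 3×6 = 42 − 18 = 24°C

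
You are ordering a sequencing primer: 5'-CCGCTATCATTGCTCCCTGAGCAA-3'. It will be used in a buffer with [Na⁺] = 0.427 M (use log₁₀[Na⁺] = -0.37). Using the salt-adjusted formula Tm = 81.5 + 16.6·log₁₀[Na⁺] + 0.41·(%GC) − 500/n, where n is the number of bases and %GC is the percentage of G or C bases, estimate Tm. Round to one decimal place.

76.7°C

Length n = 24. Scanning the sequence gives C=9, T=6, A=5, G=4.
G+C = 13, so %GC = 13/24 × 100 = 54.167%
Salt term: 16.6 × (-0.37) = -6.142
GC term: 0.41 × 54.167 = 22.208; length term: −500/24 = −20.833
Tm = 81.5 + (-6.142) + 22.208 − 20.833 = 76.733 → 76.7°C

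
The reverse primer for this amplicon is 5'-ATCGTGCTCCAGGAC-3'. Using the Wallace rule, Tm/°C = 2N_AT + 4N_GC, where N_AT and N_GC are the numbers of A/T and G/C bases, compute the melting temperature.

Base counts: C=5, T=3, G=4, A=3
AT pairs contribute 6, GC pairs contribute 9.
Tm = 2(6) + 4(9) = 12 + 36 = 48°C

48°C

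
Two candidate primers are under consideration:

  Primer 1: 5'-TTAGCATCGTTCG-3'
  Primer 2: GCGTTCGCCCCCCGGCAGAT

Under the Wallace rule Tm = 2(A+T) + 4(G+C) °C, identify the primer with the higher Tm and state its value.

Primer 2, 70°C

Primer 1: A+T=7, G+C=6 → Tm = 2(7)+4(6) = 38°C
Primer 2: A+T=5, G+C=15 → Tm = 2(5)+4(15) = 70°C
38°C vs 70°C → primer 2 is higher.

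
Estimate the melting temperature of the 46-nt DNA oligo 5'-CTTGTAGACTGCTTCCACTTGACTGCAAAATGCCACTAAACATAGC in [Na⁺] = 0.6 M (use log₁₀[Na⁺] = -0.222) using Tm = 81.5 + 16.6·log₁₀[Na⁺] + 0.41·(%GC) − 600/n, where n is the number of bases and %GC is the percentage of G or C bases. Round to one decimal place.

Length n = 46. Counting bases: A=14, T=12, C=13, G=7
G+C = 20, so %GC = 20/46 × 100 = 43.478%
Salt term: 16.6 × (-0.222) = -3.685
GC term: 0.41 × 43.478 = 17.826; length term: −600/46 = −13.043
Tm = 81.5 + (-3.685) + 17.826 − 13.043 = 82.598 → 82.6°C

82.6°C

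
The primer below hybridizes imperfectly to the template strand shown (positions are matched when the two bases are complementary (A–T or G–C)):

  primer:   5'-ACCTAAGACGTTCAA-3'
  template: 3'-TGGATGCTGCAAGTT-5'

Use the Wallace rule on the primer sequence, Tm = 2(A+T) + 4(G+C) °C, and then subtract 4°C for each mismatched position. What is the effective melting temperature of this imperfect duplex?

38°C

Primer base counts: A=6, T=3, G=2, C=4 → A+T=9, G+C=6
Perfect-match Tm = 2(9) + 4(6) = 18 + 24 = 42°C
Mismatches (positions where the bases are not complementary): 1 (at position 6)
Effective Tm = 42 − 1×4 = 42 − 4 = 38°C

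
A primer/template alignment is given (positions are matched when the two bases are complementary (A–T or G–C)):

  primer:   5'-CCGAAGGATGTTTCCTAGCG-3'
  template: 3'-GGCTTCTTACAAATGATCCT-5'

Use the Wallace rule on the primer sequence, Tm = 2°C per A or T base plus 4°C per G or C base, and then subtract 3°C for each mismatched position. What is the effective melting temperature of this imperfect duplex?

Primer base counts: A=4, T=5, G=6, C=5 → A+T=9, G+C=11
Perfect-match Tm = 2(9) + 4(11) = 18 + 44 = 62°C
Mismatches (positions where the bases are not complementary): 4 (at positions 7, 14, 19, 20)
Effective Tm = 62 − 4×3 = 62 − 12 = 50°C

50°C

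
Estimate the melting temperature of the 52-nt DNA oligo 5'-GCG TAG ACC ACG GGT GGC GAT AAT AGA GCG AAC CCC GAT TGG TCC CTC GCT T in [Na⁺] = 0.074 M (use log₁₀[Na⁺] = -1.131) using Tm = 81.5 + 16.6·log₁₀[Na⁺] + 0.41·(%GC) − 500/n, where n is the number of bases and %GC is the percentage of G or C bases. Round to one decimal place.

77.6°C

Length n = 52. Counting bases: C=15, A=11, G=16, T=10
G+C = 31, so %GC = 31/52 × 100 = 59.615%
Salt term: 16.6 × (-1.131) = -18.775
GC term: 0.41 × 59.615 = 24.442; length term: −500/52 = −9.615
Tm = 81.5 + (-18.775) + 24.442 − 9.615 = 77.552 → 77.6°C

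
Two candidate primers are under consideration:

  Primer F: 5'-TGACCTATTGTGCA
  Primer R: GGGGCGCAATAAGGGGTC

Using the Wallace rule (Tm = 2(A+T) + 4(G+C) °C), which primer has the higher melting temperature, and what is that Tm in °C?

Primer F: A+T=8, G+C=6 → Tm = 2(8)+4(6) = 40°C
Primer R: A+T=6, G+C=12 → Tm = 2(6)+4(12) = 60°C
40°C vs 60°C → primer R is higher.

Primer R, 60°C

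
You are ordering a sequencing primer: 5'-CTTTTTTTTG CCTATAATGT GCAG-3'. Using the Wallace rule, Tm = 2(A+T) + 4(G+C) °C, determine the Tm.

64°C

Counting bases: T=12, G=4, A=4, C=4
A+T = 16, G+C = 8
Tm = 4·8 + 2·16 = 32 + 32 = 64°C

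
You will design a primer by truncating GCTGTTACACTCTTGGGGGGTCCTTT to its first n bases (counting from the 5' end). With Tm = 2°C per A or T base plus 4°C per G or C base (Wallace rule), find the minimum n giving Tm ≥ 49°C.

First 16 bases: GCTGTTACACTCTTGG → Tm = 48°C (< 49°C)
First 17 bases: GCTGTTACACTCTTGGG → Tm = 52°C (≥ 49°C)
Since every base adds ≥2°C, Tm only increases with n, so the threshold is first crossed at n = 17.

n = 17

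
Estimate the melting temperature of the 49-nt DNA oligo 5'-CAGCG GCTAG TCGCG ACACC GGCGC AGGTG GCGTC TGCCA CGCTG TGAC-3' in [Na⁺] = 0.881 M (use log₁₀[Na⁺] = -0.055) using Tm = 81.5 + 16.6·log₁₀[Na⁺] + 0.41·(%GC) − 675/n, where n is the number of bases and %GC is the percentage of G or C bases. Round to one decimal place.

96.1°C

Length n = 49. Counting bases: G=18, C=17, T=7, A=7
G+C = 35, so %GC = 35/49 × 100 = 71.429%
Salt term: 16.6 × (-0.055) = -0.913
GC term: 0.41 × 71.429 = 29.286; length term: −675/49 = −13.776
Tm = 81.5 + (-0.913) + 29.286 − 13.776 = 96.097 → 96.1°C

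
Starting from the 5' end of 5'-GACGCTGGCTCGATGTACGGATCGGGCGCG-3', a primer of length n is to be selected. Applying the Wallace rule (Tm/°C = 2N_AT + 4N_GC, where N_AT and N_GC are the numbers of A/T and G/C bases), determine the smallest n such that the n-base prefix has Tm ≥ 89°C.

First 26 bases: GACGCTGGCTCGATGTACGGATCGGG → Tm = 86°C (< 89°C)
First 27 bases: GACGCTGGCTCGATGTACGGATCGGGC → Tm = 90°C (≥ 89°C)
Each additional base adds 2°C (A/T) or 4°C (G/C), so Tm is non-decreasing in n; n = 27 is the first length to reach 89°C.

n = 27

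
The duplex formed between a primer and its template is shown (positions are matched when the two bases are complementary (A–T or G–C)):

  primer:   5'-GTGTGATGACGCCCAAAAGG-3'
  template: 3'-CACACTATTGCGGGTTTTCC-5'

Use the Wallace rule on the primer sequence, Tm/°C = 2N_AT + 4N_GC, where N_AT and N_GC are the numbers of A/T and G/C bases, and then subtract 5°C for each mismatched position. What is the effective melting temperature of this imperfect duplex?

57°C

Primer base counts: A=6, T=3, G=7, C=4 → A+T=9, G+C=11
Perfect-match Tm = 2(9) + 4(11) = 18 + 44 = 62°C
Mismatches (positions where the bases are not complementary): 1 (at position 8)
Effective Tm = 62 − 1×5 = 62 − 5 = 57°C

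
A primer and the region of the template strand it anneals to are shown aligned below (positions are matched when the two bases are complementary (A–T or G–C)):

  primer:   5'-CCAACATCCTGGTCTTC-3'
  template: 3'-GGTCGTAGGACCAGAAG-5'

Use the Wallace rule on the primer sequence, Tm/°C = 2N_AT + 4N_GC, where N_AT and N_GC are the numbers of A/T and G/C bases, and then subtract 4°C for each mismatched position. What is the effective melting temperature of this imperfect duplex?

48°C

Primer base counts: A=3, T=5, G=2, C=7 → A+T=8, G+C=9
Perfect-match Tm = 2(8) + 4(9) = 16 + 36 = 52°C
Mismatches (positions where the bases are not complementary): 1 (at position 4)
Effective Tm = 52 − 1×4 = 52 − 4 = 48°C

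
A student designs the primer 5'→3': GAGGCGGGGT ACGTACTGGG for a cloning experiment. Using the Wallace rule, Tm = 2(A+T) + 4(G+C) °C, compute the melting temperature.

Counting bases: A=3, T=3, C=3, G=11
So N_AT = 6 and N_GC = 14.
Tm = 2(6) + 4(14) = 12 + 56 = 68°C

68°C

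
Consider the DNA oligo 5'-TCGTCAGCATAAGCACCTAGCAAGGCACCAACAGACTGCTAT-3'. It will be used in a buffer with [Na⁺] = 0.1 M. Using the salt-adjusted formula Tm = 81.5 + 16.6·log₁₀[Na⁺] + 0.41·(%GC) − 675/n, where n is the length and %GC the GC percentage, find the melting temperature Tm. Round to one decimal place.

69.3°C

Length n = 42. Scanning the sequence gives G=8, T=7, C=13, A=14.
G+C = 21, so %GC = 21/42 × 100 = 50%
Salt term: 16.6 × (-1) = -16.6
GC term: 0.41 × 50 = 20.5; length term: −675/42 = −16.071
Tm = 81.5 + (-16.6) + 20.5 − 16.071 = 69.329 → 69.3°C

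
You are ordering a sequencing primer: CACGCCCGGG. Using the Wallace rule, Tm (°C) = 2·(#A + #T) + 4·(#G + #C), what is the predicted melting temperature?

Base counts: G=4, T=0, C=5, A=1
So N_AT = 1 and N_GC = 9.
Tm = 4·9 + 2·1 = 36 + 2 = 38°C

38°C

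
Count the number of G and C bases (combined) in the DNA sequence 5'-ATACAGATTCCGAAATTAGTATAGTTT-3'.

Counting bases: A=10, T=10, C=3, G=4
G+C = 4 + 3 = 7

7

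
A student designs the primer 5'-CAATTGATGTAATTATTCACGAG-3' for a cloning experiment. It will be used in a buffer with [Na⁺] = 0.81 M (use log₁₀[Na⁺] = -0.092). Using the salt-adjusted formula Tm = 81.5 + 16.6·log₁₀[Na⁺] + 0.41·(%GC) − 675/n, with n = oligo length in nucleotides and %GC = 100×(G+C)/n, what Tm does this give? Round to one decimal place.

Length n = 23. Counting bases: T=8, C=3, A=8, G=4
G+C = 7, so %GC = 7/23 × 100 = 30.435%
Salt term: 16.6 × (-0.092) = -1.527
GC term: 0.41 × 30.435 = 12.478; length term: −675/23 = −29.348
Tm = 81.5 + (-1.527) + 12.478 − 29.348 = 63.103 → 63.1°C

63.1°C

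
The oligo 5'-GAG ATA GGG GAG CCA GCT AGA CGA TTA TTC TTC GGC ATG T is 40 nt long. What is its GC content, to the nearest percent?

50%

Counting bases: A=10, T=10, C=7, G=13
G+C = 13 + 7 = 20 out of 40 bases
%GC = 20/40 × 100 = 50% ≈ 50%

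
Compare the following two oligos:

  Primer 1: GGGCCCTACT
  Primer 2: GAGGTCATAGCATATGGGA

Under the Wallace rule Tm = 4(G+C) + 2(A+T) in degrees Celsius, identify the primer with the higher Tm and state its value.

Primer 2, 56°C

Primer 1: A+T=3, G+C=7 → Tm = 2(3)+4(7) = 34°C
Primer 2: A+T=10, G+C=9 → Tm = 2(10)+4(9) = 56°C
34°C vs 56°C → primer 2 is higher.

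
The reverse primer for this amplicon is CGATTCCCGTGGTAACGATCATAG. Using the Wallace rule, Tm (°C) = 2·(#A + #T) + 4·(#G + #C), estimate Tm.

72°C

G=6, A=6, T=6, C=6
A+T = 12, G+C = 12
Tm = 2(12) + 4(12) = 24 + 48 = 72°C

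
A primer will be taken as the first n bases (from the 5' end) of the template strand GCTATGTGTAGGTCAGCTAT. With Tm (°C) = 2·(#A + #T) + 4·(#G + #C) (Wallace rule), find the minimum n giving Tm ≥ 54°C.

First 17 bases: GCTATGTGTAGGTCAGC → Tm = 52°C (< 54°C)
First 18 bases: GCTATGTGTAGGTCAGCT → Tm = 54°C (≥ 54°C)
Each additional base adds 2°C (A/T) or 4°C (G/C), so Tm is non-decreasing in n; n = 18 is the first length to reach 54°C.

n = 18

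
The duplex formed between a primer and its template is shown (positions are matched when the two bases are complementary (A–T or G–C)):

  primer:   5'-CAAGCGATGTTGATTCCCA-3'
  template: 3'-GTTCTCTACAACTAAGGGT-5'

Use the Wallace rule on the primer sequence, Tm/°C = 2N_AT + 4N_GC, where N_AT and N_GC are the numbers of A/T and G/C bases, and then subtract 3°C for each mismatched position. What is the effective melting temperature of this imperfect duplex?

53°C

Primer base counts: A=5, T=5, G=4, C=5 → A+T=10, G+C=9
Perfect-match Tm = 2(10) + 4(9) = 20 + 36 = 56°C
Mismatches (positions where the bases are not complementary): 1 (at position 5)
Effective Tm = 56 − 1×3 = 56 − 3 = 53°C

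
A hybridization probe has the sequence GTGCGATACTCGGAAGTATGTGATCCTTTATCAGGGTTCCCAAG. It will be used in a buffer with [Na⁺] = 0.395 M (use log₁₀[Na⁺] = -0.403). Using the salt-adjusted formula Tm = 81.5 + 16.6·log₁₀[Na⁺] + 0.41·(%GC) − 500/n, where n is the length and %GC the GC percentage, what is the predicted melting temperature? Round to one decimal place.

83.0°C

Length n = 44. C=9, G=12, A=10, T=13
G+C = 21, so %GC = 21/44 × 100 = 47.727%
Salt term: 16.6 × (-0.403) = -6.69
GC term: 0.41 × 47.727 = 19.568; length term: −500/44 = −11.364
Tm = 81.5 + (-6.69) + 19.568 − 11.364 = 83.014 → 83.0°C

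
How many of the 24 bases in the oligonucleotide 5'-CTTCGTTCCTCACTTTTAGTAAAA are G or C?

8

A=6, G=2, C=6, T=10
G+C = 2 + 6 = 8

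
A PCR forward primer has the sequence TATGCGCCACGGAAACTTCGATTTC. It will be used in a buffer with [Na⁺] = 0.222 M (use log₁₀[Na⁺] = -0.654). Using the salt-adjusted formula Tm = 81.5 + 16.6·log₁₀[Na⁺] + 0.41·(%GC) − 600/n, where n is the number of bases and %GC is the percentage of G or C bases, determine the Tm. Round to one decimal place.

66.3°C

Length n = 25. Counting bases: T=7, C=7, G=5, A=6
G+C = 12, so %GC = 12/25 × 100 = 48%
Salt term: 16.6 × (-0.654) = -10.856
GC term: 0.41 × 48 = 19.68; length term: −600/25 = −24
Tm = 81.5 + (-10.856) + 19.68 − 24 = 66.324 → 66.3°C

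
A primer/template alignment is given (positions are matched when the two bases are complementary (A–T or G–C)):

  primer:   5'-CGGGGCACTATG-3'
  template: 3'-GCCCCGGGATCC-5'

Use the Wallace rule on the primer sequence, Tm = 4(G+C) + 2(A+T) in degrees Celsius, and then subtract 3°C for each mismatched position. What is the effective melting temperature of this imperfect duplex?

34°C

Primer base counts: A=2, T=2, G=5, C=3 → A+T=4, G+C=8
Perfect-match Tm = 2(4) + 4(8) = 8 + 32 = 40°C
Mismatches (positions where the bases are not complementary): 2 (at positions 7, 11)
Effective Tm = 40 − 2×3 = 40 − 6 = 34°C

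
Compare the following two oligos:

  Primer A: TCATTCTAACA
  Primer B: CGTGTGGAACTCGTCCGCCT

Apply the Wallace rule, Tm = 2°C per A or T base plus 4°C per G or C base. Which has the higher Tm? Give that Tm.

Primer B, 66°C

Primer A: A+T=8, G+C=3 → Tm = 2(8)+4(3) = 28°C
Primer B: A+T=7, G+C=13 → Tm = 2(7)+4(13) = 66°C
28°C vs 66°C → primer B is higher.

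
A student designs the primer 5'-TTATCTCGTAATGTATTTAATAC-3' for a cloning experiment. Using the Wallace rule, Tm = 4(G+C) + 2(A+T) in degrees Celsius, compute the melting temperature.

Base counts: G=2, T=11, A=7, C=3
AT pairs contribute 18, GC pairs contribute 5.
Tm = 2×18 + 4×5 = 56°C

56°C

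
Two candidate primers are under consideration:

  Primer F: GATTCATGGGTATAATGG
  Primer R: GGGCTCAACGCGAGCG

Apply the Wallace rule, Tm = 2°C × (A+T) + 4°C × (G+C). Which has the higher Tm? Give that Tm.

Primer R, 56°C

Primer F: A+T=11, G+C=7 → Tm = 2(11)+4(7) = 50°C
Primer R: A+T=4, G+C=12 → Tm = 2(4)+4(12) = 56°C
50°C vs 56°C → primer R is higher.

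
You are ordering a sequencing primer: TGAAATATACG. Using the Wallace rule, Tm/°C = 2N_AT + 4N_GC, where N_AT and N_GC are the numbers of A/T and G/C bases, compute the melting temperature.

Scanning the sequence gives C=1, T=3, A=5, G=2.
So N_AT = 8 and N_GC = 3.
Tm = 4·3 + 2·8 = 12 + 16 = 28°C

28°C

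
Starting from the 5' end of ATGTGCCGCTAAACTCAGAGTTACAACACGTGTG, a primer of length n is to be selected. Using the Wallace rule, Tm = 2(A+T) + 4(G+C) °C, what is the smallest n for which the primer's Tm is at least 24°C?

First 7 bases: ATGTGCC → Tm = 22°C (< 24°C)
First 8 bases: ATGTGCCG → Tm = 26°C (≥ 24°C)
Each additional base adds 2°C (A/T) or 4°C (G/C), so Tm is non-decreasing in n; n = 8 is the first length to reach 24°C.

n = 8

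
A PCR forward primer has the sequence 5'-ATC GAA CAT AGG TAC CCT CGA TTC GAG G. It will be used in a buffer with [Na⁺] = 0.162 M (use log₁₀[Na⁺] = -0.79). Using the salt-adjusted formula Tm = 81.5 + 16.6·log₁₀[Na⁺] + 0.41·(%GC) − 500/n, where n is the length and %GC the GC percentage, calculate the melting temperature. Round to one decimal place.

Length n = 28. Base counts: A=8, G=7, T=6, C=7
G+C = 14, so %GC = 14/28 × 100 = 50%
Salt term: 16.6 × (-0.79) = -13.114
GC term: 0.41 × 50 = 20.5; length term: −500/28 = −17.857
Tm = 81.5 + (-13.114) + 20.5 − 17.857 = 71.029 → 71.0°C

71.0°C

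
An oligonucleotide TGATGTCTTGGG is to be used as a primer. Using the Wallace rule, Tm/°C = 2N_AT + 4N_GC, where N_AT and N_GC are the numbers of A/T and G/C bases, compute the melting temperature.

Counting bases: G=5, T=5, A=1, C=1
So N_AT = 6 and N_GC = 6.
Tm = 2×6 + 4×6 = 36°C

36°C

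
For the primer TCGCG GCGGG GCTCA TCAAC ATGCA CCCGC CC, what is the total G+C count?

23

C=14, G=9, T=4, A=5
G+C = 9 + 14 = 23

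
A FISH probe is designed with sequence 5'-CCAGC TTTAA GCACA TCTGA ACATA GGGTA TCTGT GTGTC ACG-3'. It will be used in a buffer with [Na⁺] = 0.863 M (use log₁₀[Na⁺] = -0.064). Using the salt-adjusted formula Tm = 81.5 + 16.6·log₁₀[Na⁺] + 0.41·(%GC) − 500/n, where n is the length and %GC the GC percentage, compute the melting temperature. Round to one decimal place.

87.9°C

Length n = 43. Counting bases: T=12, G=10, C=10, A=11
G+C = 20, so %GC = 20/43 × 100 = 46.512%
Salt term: 16.6 × (-0.064) = -1.062
GC term: 0.41 × 46.512 = 19.07; length term: −500/43 = −11.628
Tm = 81.5 + (-1.062) + 19.07 − 11.628 = 87.88 → 87.9°C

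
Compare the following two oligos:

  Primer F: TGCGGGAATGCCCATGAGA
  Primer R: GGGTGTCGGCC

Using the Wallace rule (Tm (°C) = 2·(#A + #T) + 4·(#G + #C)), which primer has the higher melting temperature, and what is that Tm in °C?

Primer F, 60°C

Primer F: A+T=8, G+C=11 → Tm = 2(8)+4(11) = 60°C
Primer R: A+T=2, G+C=9 → Tm = 2(2)+4(9) = 40°C
60°C vs 40°C → primer F is higher.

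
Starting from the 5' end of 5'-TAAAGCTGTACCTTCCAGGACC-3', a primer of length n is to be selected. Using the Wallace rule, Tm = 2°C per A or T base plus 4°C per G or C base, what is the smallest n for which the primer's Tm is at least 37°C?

First 13 bases: TAAAGCTGTACCT → Tm = 36°C (< 37°C)
First 14 bases: TAAAGCTGTACCTT → Tm = 38°C (≥ 37°C)
Each additional base adds 2°C (A/T) or 4°C (G/C), so Tm is non-decreasing in n; n = 14 is the first length to reach 37°C.

n = 14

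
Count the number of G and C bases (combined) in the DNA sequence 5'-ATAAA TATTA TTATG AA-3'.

Scanning the sequence gives A=9, C=0, G=1, T=7.
Total G or C: 1 + 0 = 1

1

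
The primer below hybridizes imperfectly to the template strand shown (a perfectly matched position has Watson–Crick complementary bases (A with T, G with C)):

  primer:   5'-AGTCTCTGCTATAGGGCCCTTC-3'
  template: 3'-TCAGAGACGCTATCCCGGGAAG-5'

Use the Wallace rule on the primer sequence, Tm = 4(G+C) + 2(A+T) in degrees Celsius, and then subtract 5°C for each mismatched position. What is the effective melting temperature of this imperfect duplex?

63°C

Primer base counts: A=3, T=7, G=5, C=7 → A+T=10, G+C=12
Perfect-match Tm = 2(10) + 4(12) = 20 + 48 = 68°C
Mismatches (positions where the bases are not complementary): 1 (at position 10)
Effective Tm = 68 − 1×5 = 68 − 5 = 63°C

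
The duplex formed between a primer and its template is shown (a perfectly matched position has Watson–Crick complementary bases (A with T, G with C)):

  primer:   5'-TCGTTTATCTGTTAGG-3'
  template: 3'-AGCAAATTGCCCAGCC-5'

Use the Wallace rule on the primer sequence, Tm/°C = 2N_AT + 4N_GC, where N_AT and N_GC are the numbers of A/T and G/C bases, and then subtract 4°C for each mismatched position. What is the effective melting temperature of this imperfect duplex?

Primer base counts: A=2, T=8, G=4, C=2 → A+T=10, G+C=6
Perfect-match Tm = 2(10) + 4(6) = 20 + 24 = 44°C
Mismatches (positions where the bases are not complementary): 4 (at positions 8, 10, 12, 14)
Effective Tm = 44 − 4×4 = 44 − 16 = 28°C

28°C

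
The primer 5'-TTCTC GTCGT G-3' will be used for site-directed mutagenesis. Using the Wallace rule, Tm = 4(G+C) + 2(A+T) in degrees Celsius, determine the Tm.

Base counts: T=5, C=3, A=0, G=3
So N_AT = 5 and N_GC = 6.
Tm = 2×5 + 4×6 = 34°C

34°C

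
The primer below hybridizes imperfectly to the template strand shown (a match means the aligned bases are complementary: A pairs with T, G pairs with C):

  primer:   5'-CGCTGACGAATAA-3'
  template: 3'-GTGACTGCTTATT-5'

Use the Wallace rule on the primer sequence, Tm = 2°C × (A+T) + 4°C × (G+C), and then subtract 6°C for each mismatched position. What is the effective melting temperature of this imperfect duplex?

32°C

Primer base counts: A=5, T=2, G=3, C=3 → A+T=7, G+C=6
Perfect-match Tm = 2(7) + 4(6) = 14 + 24 = 38°C
Mismatches (positions where the bases are not complementary): 1 (at position 2)
Effective Tm = 38 − 1×6 = 38 − 6 = 32°C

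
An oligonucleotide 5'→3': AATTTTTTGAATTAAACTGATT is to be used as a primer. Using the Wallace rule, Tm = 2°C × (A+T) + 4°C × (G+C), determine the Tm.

Counting bases: C=1, G=2, A=8, T=11
A+T = 19, G+C = 3
Tm = 2×19 + 4×3 = 50°C

50°C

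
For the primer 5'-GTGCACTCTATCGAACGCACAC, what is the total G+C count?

12

Base counts: C=8, T=4, A=6, G=4
G+C = 4 + 8 = 12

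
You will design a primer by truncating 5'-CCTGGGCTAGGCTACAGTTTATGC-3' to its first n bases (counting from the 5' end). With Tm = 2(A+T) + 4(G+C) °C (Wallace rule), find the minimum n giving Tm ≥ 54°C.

First 16 bases: CCTGGGCTAGGCTACA → Tm = 52°C (< 54°C)
First 17 bases: CCTGGGCTAGGCTACAG → Tm = 56°C (≥ 54°C)
Since every base adds ≥2°C, Tm only increases with n, so the threshold is first crossed at n = 17.

n = 17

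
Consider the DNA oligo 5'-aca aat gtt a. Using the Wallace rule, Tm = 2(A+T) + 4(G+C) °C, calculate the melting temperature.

Base counts: T=3, A=5, G=1, C=1
AT pairs contribute 8, GC pairs contribute 2.
Tm = 2×8 + 4×2 = 24°C

24°C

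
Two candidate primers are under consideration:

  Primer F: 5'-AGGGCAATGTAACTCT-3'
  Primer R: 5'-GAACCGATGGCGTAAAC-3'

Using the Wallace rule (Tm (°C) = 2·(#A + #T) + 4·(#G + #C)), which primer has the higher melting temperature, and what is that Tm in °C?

Primer R, 52°C

Primer F: A+T=9, G+C=7 → Tm = 2(9)+4(7) = 46°C
Primer R: A+T=8, G+C=9 → Tm = 2(8)+4(9) = 52°C
46°C vs 52°C → primer R is higher.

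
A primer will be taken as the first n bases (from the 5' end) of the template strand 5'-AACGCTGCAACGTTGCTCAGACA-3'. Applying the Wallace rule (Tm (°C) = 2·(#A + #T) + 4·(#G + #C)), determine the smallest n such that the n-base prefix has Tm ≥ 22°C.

First 6 bases: AACGCT → Tm = 18°C (< 22°C)
First 7 bases: AACGCTG → Tm = 22°C (≥ 22°C)
Each additional base adds 2°C (A/T) or 4°C (G/C), so Tm is non-decreasing in n; n = 7 is the first length to reach 22°C.

n = 7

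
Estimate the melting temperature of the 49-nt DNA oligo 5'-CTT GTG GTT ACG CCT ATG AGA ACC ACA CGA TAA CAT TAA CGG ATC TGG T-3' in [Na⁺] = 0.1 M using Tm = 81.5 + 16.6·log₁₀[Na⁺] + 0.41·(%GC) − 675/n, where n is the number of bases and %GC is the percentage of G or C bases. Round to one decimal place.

Length n = 49. C=11, A=14, T=13, G=11
G+C = 22, so %GC = 22/49 × 100 = 44.898%
Salt term: 16.6 × (-1) = -16.6
GC term: 0.41 × 44.898 = 18.408; length term: −675/49 = −13.776
Tm = 81.5 + (-16.6) + 18.408 − 13.776 = 69.532 → 69.5°C

69.5°C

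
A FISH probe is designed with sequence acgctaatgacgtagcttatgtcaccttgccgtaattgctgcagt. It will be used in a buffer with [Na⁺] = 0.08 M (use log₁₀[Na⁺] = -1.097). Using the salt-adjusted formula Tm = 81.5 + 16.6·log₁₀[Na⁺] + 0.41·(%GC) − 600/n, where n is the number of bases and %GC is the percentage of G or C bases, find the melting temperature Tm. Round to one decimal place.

69.1°C

Length n = 45. Scanning the sequence gives A=10, G=10, T=14, C=11.
G+C = 21, so %GC = 21/45 × 100 = 46.667%
Salt term: 16.6 × (-1.097) = -18.21
GC term: 0.41 × 46.667 = 19.133; length term: −600/45 = −13.333
Tm = 81.5 + (-18.21) + 19.133 − 13.333 = 69.09 → 69.1°C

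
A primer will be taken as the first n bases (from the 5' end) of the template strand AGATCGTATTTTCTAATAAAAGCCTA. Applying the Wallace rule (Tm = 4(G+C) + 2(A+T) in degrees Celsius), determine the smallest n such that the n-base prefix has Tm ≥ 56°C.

n = 23

First 22 bases: AGATCGTATTTTCTAATAAAAG → Tm = 54°C (< 56°C)
First 23 bases: AGATCGTATTTTCTAATAAAAGC → Tm = 58°C (≥ 56°C)
Each additional base adds 2°C (A/T) or 4°C (G/C), so Tm is non-decreasing in n; n = 23 is the first length to reach 56°C.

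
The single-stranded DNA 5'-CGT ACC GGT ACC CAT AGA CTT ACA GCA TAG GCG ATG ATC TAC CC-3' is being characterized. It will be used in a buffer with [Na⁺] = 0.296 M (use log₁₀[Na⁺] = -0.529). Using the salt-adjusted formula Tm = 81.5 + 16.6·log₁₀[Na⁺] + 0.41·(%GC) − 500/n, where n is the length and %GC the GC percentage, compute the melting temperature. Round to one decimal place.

82.8°C

Length n = 44. Scanning the sequence gives C=14, G=9, T=9, A=12.
G+C = 23, so %GC = 23/44 × 100 = 52.273%
Salt term: 16.6 × (-0.529) = -8.781
GC term: 0.41 × 52.273 = 21.432; length term: −500/44 = −11.364
Tm = 81.5 + (-8.781) + 21.432 − 11.364 = 82.787 → 82.8°C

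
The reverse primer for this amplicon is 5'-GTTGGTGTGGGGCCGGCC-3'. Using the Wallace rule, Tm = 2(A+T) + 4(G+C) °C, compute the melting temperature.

64°C

A=0, T=4, C=4, G=10
A+T = 4, G+C = 14
Tm = 2×4 + 4×14 = 64°C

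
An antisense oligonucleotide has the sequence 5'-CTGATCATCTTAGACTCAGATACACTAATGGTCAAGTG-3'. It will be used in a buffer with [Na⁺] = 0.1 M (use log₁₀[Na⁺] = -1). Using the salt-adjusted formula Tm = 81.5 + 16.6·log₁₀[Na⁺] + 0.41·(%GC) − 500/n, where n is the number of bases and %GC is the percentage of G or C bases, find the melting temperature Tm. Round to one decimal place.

Length n = 38. Base counts: A=12, G=7, T=11, C=8
G+C = 15, so %GC = 15/38 × 100 = 39.474%
Salt term: 16.6 × (-1) = -16.6
GC term: 0.41 × 39.474 = 16.184; length term: −500/38 = −13.158
Tm = 81.5 + (-16.6) + 16.184 − 13.158 = 67.926 → 67.9°C

67.9°C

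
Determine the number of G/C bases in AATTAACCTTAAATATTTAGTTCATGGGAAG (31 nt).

C=3, A=12, T=11, G=5
Total G or C: 5 + 3 = 8

8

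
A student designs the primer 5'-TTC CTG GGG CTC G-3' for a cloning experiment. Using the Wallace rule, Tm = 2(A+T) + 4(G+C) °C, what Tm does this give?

C=4, G=5, T=4, A=0
AT pairs contribute 4, GC pairs contribute 9.
Tm = 2(4) + 4(9) = 8 + 36 = 44°C

44°C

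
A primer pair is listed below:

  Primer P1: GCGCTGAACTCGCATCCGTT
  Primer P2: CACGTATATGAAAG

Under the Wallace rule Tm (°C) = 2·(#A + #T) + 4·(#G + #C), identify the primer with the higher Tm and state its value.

Primer P1, 64°C

Primer P1: A+T=8, G+C=12 → Tm = 2(8)+4(12) = 64°C
Primer P2: A+T=9, G+C=5 → Tm = 2(9)+4(5) = 38°C
64°C vs 38°C → primer P1 is higher.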